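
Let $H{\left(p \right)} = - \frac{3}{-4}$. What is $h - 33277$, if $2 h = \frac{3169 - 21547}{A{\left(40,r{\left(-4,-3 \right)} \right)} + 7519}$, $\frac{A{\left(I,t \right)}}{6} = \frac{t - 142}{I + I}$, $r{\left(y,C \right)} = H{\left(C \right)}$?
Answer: $- \frac{7995725561}{240269} \approx -33278.0$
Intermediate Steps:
$H{\left(p \right)} = \frac{3}{4}$ ($H{\left(p \right)} = \left(-3\right) \left(- \frac{1}{4}\right) = \frac{3}{4}$)
$r{\left(y,C \right)} = \frac{3}{4}$
$A{\left(I,t \right)} = \frac{3 \left(-142 + t\right)}{I}$ ($A{\left(I,t \right)} = 6 \frac{t - 142}{I + I} = 6 \frac{-142 + t}{2 I} = \frac{3 \left(-142 + t\right)}{I}$)
$h = - \frac{294048}{240269}$ ($h = \frac{\left(3169 - 21547\right) \frac{1}{\frac{3 \left(-142 + \frac{3}{4}\right)}{40} + 7519}}{2} = \frac{\left(-18378\right) \frac{1}{3 \cdot \frac{1}{40} \left(- \frac{565}{4}\right) + 7519}}{2} = \frac{\left(-18378\right) \frac{1}{- \frac{339}{32} + 7519}}{2} = \frac{\left(-18378\right) \frac{1}{\frac{240269}{32}}}{2} = \frac{\left(-18378\right) \frac{32}{240269}}{2} = \frac{1}{2} \left(- \frac{588096}{240269}\right) = - \frac{294048}{240269} \approx -1.2238$)
$h - 33277 = - \frac{294048}{240269} - 33277 = - \frac{7995725561}{240269}$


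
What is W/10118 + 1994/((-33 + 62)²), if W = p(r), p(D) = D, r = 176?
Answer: 10161654/4254619 ≈ 2.3884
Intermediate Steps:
W = 176
W/10118 + 1994/((-33 + 62)²) = 176/10118 + 1994/((-33 + 62)²) = 176*(1/10118) + 1994/(29²) = 88/5059 + 1994/841 = 10161654/4254619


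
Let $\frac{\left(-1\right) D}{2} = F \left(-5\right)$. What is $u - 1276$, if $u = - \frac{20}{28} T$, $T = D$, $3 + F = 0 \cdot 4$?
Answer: $- \frac{8782}{7} \approx -1254.6$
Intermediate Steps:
$F = -3$ ($F = -3 + 0 \cdot 4 = -3 + 0 = -3$)
$D = -30$ ($D = - 2 \left(\left(-3\right) \left(-5\right)\right) = \left(-2\right) 15 = -30$)
$T = -30$
$u = \frac{150}{7}$ ($u = - \frac{20}{28} \left(-30\right) = \left(-20\right) \frac{1}{28} \left(-30\right) = \left(- \frac{5}{7}\right) \left(-30\right) = \frac{150}{7} \approx 21.429$)
$u - 1276 = \frac{150}{7} - 1276 = - \frac{8782}{7}$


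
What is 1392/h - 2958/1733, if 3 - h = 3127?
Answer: -2913282/1353473 ≈ -2.1525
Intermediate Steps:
h = -3124 (h = 3 - 1*3127 = 3 - 3127 = -3124)
1392/h - 2958/1733 = 1392/(-3124) - 2958/1733 = 1392*(-1/3124) - 2958*1/1733 = -348/781 - 2958/1733 = -2913282/1353473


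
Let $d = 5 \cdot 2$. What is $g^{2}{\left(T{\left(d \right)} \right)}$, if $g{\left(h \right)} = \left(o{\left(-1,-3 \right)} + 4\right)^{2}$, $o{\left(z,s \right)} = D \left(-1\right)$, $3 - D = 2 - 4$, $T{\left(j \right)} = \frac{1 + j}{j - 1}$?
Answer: $1$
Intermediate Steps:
$d = 10$
$T{\left(j \right)} = \frac{1 + j}{-1 + j}$
$D = 5$ ($D = 3 - \left(2 - 4\right) = 3 - -2 = 3 + 2 = 5$)
$o{\left(z,s \right)} = -5$ ($o{\left(z,s \right)} = 5 \left(-1\right) = -5$)
$g{\left(h \right)} = 1$ ($g{\left(h \right)} = \left(-5 + 4\right)^{2} = \left(-1\right)^{2} = 1$)
$g^{2}{\left(T{\left(d \right)} \right)} = 1^{2} = 1$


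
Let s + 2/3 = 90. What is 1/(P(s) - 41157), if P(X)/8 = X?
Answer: -3/121327 ≈ -2.4727e-5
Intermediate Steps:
s = 268/3 (s = -⅔ + 90 = 268/3 ≈ 89.333)
P(X) = 8*X
1/(P(s) - 41157) = 1/(8*(268/3) - 41157) = 1/(2144/3 - 41157) = 1/(-121327/3) = -3/121327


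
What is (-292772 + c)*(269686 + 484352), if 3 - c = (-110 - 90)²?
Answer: -250920471222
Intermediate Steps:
c = -39997 (c = 3 - (-110 - 90)² = 3 - 1*(-200)² = 3 - 1*40000 = 3 - 40000 = -39997)
(-292772 + c)*(269686 + 484352) = (-292772 - 39997)*(269686 + 484352) = -332769*754038 = -250920471222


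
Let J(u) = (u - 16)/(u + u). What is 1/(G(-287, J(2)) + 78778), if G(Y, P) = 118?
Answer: 1/78896 ≈ 1.2675e-5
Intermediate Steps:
J(u) = (-16 + u)/(2*u) (J(u) = (-16 + u)/((2*u)) = (-16 + u)*(1/(2*u)) = (-16 + u)/(2*u))
1/(G(-287, J(2)) + 78778) = 1/(118 + 78778) = 1/78896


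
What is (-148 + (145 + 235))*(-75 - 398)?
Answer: -109736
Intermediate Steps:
(-148 + (145 + 235))*(-75 - 398) = (-148 + 380)*(-473) = 232*(-473) = -109736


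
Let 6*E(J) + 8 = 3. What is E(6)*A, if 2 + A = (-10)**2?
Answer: -245/3 ≈ -81.667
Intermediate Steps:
E(J) = -5/6 (E(J) = -4/3 + (1/6)*3 = -4/3 + 1/2 = -5/6)
A = 98 (A = -2 + (-10)**2 = -2 + 100 = 98)
E(6)*A = -5/6*98 = -245/3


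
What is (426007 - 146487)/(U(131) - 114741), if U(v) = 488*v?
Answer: -279520/50813 ≈ -5.5010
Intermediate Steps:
(426007 - 146487)/(U(131) - 114741) = (426007 - 146487)/(488*131 - 114741) = 279520/(63928 - 114741) = 279520/(-50813) = 279520*(-1/50813) = -279520/50813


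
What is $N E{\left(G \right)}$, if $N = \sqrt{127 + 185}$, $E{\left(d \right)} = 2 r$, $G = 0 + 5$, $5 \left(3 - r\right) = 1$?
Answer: $\frac{56 \sqrt{78}}{5} \approx 98.916$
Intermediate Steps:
$r = \frac{14}{5}$ ($r = 3 - \frac{1}{5} = \frac{14}{5} \approx 2.8$)
$G = 5$
$E{\left(d \right)} = \frac{28}{5}$ ($E{\left(d \right)} = 2 \cdot \frac{14}{5} = \frac{28}{5}$)
$N = 2 \sqrt{78}$ ($N = \sqrt{312} = 2 \sqrt{78} \approx 17.664$)
$N E{\left(G \right)} = 2 \sqrt{78} \cdot \frac{28}{5} = \frac{56 \sqrt{78}}{5}$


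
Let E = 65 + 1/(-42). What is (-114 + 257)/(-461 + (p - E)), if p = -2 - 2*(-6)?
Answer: -462/1667 ≈ -0.27714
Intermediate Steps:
p = 10 (p = -2 + 12 = 10)
E = 2729/42 (E = 65 - 1/42 = 2729/42 ≈ 64.976)
(-114 + 257)/(-461 + (p - E)) = (-114 + 257)/(-461 + (10 - 1*2729/42)) = 143/(-461 + (10 - 2729/42)) = 143/(-461 - 2309/42) = 143/(-21671/42) = 143*(-42/21671) = -462/1667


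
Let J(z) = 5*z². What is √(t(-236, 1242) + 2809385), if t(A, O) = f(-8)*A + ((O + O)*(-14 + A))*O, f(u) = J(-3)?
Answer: I*√768483235 ≈ 27722.0*I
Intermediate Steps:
f(u) = 45 (f(u) = 5*(-3)² = 5*9 = 45)
t(A, O) = 45*A + 2*O²*(-14 + A) (t(A, O) = 45*A + ((O + O)*(-14 + A))*O = 45*A + ((2*O)*(-14 + A))*O = 45*A + (2*O*(-14 + A))*O = 45*A + 2*O²*(-14 + A))
√(t(-236, 1242) + 2809385) = √((-28*1242² + 45*(-236) + 2*(-236)*1242²) + 2809385) = √((-28*1542564 - 10620 + 2*(-236)*1542564) + 2809385) = √((-43191792 - 10620 - 728090208) + 2809385) = √(-771292620 + 2809385) = √(-768483235) = I*√768483235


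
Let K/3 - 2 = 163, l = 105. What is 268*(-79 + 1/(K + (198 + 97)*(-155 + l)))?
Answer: -301807128/14255 ≈ -21172.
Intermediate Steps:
K = 495 (K = 6 + 3*163 = 6 + 489 = 495)
268*(-79 + 1/(K + (198 + 97)*(-155 + l))) = 268*(-79 + 1/(495 + (198 + 97)*(-155 + 105))) = 268*(-79 + 1/(495 + 295*(-50))) = 268*(-79 + 1/(495 - 14750)) = 268*(-79 + 1/(-14255)) = 268*(-79 - 1/14255) = 268*(-1126146/14255) = -301807128/14255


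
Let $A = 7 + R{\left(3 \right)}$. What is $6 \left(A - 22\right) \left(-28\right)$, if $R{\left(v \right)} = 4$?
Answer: $1848$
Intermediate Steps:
$A = 11$ ($A = 7 + 4 = 11$)
$6 \left(A - 22\right) \left(-28\right) = 6 \left(11 - 22\right) \left(-28\right) = 6 \left(-11\right) \left(-28\right) = \left(-66\right) \left(-28\right) = 1848$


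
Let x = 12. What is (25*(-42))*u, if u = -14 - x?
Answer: 27300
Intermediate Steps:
u = -26 (u = -14 - 1*12 = -14 - 12 = -26)
(25*(-42))*u = (25*(-42))*(-26) = -1050*(-26) = 27300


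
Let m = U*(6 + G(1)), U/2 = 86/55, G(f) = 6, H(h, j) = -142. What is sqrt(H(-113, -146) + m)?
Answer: 13*I*sqrt(1870)/55 ≈ 10.221*I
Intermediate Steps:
U = 172/55 (U = 2*(86/55) = 172/55 ≈ 3.1273)
m = 2064/55 (m = 172*(6 + 6)/55 = (172/55)*12 = 2064/55 ≈ 37.527)
sqrt(H(-113, -146) + m) = sqrt(-142 + 2064/55) = sqrt(-5746/55) = 13*I*sqrt(1870)/55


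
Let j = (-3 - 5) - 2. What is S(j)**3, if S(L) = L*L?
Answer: 1000000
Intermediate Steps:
j = -10 (j = -8 - 2 = -10)
S(L) = L**2
S(j)**3 = ((-10)**2)**3 = 100**3 = 1000000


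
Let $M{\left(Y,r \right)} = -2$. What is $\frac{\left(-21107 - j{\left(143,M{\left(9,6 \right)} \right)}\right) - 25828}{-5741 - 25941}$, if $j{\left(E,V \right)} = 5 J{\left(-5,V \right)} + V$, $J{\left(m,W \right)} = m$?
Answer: $\frac{23454}{15841} \approx 1.4806$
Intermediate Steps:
$j{\left(E,V \right)} = -25 + V$ ($j{\left(E,V \right)} = 5 \left(-5\right) + V = -25 + V$)
$\frac{\left(-21107 - j{\left(143,M{\left(9,6 \right)} \right)}\right) - 25828}{-5741 - 25941} = \frac{\left(-21107 - \left(-25 - 2\right)\right) - 25828}{-5741 - 25941} = \frac{\left(-21107 - -27\right) - 25828}{-31682} = \left(\left(-21107 + 27\right) - 25828\right) \left(- \frac{1}{31682}\right) = \left(-21080 - 25828\right) \left(- \frac{1}{31682}\right) = \left(-46908\right) \left(- \frac{1}{31682}\right) = \frac{23454}{15841}$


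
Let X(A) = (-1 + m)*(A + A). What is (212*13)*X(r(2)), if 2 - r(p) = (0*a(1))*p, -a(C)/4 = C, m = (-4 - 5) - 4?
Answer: -154336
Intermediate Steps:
m = -13 (m = -9 - 4 = -13)
a(C) = -4*C
r(p) = 2 (r(p) = 2 - 0*(-4*1)*p = 2 - 0*(-4)*p = 2 - 0*p = 2 - 1*0 = 2 + 0 = 2)
X(A) = -28*A (X(A) = (-1 - 13)*(A + A) = -28*A)
(212*13)*X(r(2)) = (212*13)*(-28*2) = 2756*(-56) = -154336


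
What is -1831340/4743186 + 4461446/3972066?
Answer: 55108193883/74762888263 ≈ 0.73711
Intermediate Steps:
-1831340/4743186 + 4461446/3972066 = -1831340*1/4743186 + 4461446*(1/3972066) = -130810/338799 + 2230723/1986033 = 55108193883/74762888263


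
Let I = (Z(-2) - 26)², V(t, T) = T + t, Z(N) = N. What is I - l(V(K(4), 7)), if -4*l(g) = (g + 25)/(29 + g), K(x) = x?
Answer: 31369/40 ≈ 784.22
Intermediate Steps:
I = 784 (I = (-2 - 26)² = (-28)² = 784)
l(g) = -(25 + g)/(4*(29 + g)) (l(g) = -(g + 25)/(4*(29 + g)) = -(25 + g)/(4*(29 + g)))
I - l(V(K(4), 7)) = 784 - (-25 - (7 + 4))/(4*(29 + (7 + 4))) = 784 - (-25 - 1*11)/(4*(29 + 11)) = 784 - (-25 - 11)/(4*40) = 784 - (-36)/(4*40) = 784 - 1*(-9/40) = 784 + 9/40 = 31369/40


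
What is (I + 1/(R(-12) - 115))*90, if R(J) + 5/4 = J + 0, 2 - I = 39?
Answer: -189850/57 ≈ -3330.7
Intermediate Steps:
I = -37 (I = 2 - 1*39 = 2 - 39 = -37)
R(J) = -5/4 + J (R(J) = -5/4 + (J + 0) = -5/4 + J)
(I + 1/(R(-12) - 115))*90 = (-37 + 1/((-5/4 - 12) - 115))*90 = (-37 + 1/(-53/4 - 115))*90 = (-37 + 1/(-513/4))*90 = (-37 - 4/513)*90 = -18985/513*90 = -189850/57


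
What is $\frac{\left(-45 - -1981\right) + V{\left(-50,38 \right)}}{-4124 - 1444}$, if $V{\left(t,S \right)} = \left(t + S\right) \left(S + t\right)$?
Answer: $- \frac{65}{174} \approx -0.37356$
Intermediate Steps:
$V{\left(t,S \right)} = \left(S + t\right)^{2}$ ($V{\left(t,S \right)} = \left(S + t\right) \left(S + t\right) = \left(S + t\right)^{2}$)
$\frac{\left(-45 - -1981\right) + V{\left(-50,38 \right)}}{-4124 - 1444} = \frac{\left(-45 - -1981\right) + \left(38 - 50\right)^{2}}{-4124 - 1444} = \frac{\left(-45 + 1981\right) + \left(-12\right)^{2}}{-5568} = \left(1936 + 144\right) \left(- \frac{1}{5568}\right) = 2080 \left(- \frac{1}{5568}\right) = - \frac{65}{174}$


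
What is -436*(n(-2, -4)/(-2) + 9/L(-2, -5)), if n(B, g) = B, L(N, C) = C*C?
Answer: -14824/25 ≈ -592.96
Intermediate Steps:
L(N, C) = C²
-436*(n(-2, -4)/(-2) + 9/L(-2, -5)) = -436*(-2/(-2) + 9/((-5)²)) = -436*(-2*(-½) + 9/25) = -436*(1 + 9*(1/25)) = -436*(1 + 9/25) = -436*34/25 = -14824/25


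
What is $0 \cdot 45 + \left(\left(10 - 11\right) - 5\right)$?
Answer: $-6$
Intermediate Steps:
$0 \cdot 45 + \left(\left(10 - 11\right) - 5\right) = 0 - 6 = -6$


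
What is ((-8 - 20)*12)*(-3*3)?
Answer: 3024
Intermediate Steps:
((-8 - 20)*12)*(-3*3) = -28*12*(-9) = -336*(-9) = 3024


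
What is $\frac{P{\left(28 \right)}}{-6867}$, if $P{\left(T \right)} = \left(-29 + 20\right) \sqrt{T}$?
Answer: $\frac{2 \sqrt{7}}{763} \approx 0.0069351$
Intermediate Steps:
$P{\left(T \right)} = - 9 \sqrt{T}$
$\frac{P{\left(28 \right)}}{-6867} = \frac{\left(-9\right) \sqrt{28}}{-6867} = - 9 \cdot 2 \sqrt{7} \left(- \frac{1}{6867}\right) = - 18 \sqrt{7} \left(- \frac{1}{6867}\right) = \frac{2 \sqrt{7}}{763}$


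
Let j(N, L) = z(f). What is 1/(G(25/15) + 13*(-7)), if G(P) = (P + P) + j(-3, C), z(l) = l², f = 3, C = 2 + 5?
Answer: -3/236 ≈ -0.012712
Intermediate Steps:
C = 7
j(N, L) = 9 (j(N, L) = 3² = 9)
G(P) = 9 + 2*P (G(P) = (P + P) + 9 = 2*P + 9 = 9 + 2*P)
1/(G(25/15) + 13*(-7)) = 1/((9 + 2*(25/15)) + 13*(-7)) = 1/((9 + 2*(25*(1/15))) - 91) = 1/((9 + 2*(5/3)) - 91) = 1/((9 + 10/3) - 91) = 1/(37/3 - 91) = 1/(-236/3) = -3/236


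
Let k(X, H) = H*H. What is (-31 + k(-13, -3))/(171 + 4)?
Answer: -22/175 ≈ -0.12571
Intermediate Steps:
k(X, H) = H²
(-31 + k(-13, -3))/(171 + 4) = (-31 + (-3)²)/(171 + 4) = (-31 + 9)/175 = -22*1/175 = -22/175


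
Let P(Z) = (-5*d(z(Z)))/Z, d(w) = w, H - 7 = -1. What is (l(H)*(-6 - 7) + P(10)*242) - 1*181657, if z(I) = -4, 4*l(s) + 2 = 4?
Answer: -362359/2 ≈ -1.8118e+5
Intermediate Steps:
H = 6 (H = 7 - 1 = 6)
l(s) = ½ (l(s) = -½ + (¼)*4 = -½ + 1 = ½)
P(Z) = 20/Z (P(Z) = (-5*(-4))/Z = 20/Z)
(l(H)*(-6 - 7) + P(10)*242) - 1*181657 = ((-6 - 7)/2 + (20/10)*242) - 1*181657 = ((½)*(-13) + (20*(⅒))*242) - 181657 = (-13/2 + 2*242) - 181657 = (-13/2 + 484) - 181657 = 955/2 - 181657 = -362359/2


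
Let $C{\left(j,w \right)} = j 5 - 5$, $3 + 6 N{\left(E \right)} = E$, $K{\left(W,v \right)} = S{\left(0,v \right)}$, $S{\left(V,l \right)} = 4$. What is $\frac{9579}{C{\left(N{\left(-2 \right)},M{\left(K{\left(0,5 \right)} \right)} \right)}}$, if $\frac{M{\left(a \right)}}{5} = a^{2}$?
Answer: $- \frac{57474}{55} \approx -1045.0$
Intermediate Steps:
$K{\left(W,v \right)} = 4$
$N{\left(E \right)} = - \frac{1}{2} + \frac{E}{6}$
$M{\left(a \right)} = 5 a^{2}$
$C{\left(j,w \right)} = -5 + 5 j$ ($C{\left(j,w \right)} = 5 j - 5 = -5 + 5 j$)
$\frac{9579}{C{\left(N{\left(-2 \right)},M{\left(K{\left(0,5 \right)} \right)} \right)}} = \frac{9579}{-5 + 5 \left(- \frac{1}{2} + \frac{1}{6} \left(-2\right)\right)} = \frac{9579}{-5 + 5 \left(- \frac{1}{2} - \frac{1}{3}\right)} = \frac{9579}{-5 + 5 \left(- \frac{5}{6}\right)} = \frac{9579}{-5 - \frac{25}{6}} = \frac{9579}{- \frac{55}{6}} = 9579 \left(- \frac{6}{55}\right) = - \frac{57474}{55}$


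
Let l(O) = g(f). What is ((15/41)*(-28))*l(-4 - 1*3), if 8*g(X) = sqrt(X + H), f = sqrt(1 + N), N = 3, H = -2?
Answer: 0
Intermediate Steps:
f = 2 (f = sqrt(1 + 3) = sqrt(4) = 2)
g(X) = sqrt(-2 + X)/8 (g(X) = sqrt(X - 2)/8 = sqrt(-2 + X)/8)
l(O) = 0 (l(O) = sqrt(-2 + 2)/8 = sqrt(0)/8 = (1/8)*0 = 0)
((15/41)*(-28))*l(-4 - 1*3) = ((15/41)*(-28))*0 = -420/41*0 = 0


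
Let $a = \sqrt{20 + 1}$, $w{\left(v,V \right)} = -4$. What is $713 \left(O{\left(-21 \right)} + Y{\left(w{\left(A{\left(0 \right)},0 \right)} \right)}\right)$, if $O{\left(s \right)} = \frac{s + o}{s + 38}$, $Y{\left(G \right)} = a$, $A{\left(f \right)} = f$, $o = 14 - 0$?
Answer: $- \frac{4991}{17} + 713 \sqrt{21} \approx 2973.8$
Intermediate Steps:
$o = 14$ ($o = 14 + 0 = 14$)
$a = \sqrt{21} \approx 4.5826$
$Y{\left(G \right)} = \sqrt{21}$
$O{\left(s \right)} = \frac{14 + s}{38 + s}$ ($O{\left(s \right)} = \frac{s + 14}{s + 38} = \frac{14 + s}{38 + s}$)
$713 \left(O{\left(-21 \right)} + Y{\left(w{\left(A{\left(0 \right)},0 \right)} \right)}\right) = 713 \left(\frac{14 - 21}{38 - 21} + \sqrt{21}\right) = 713 \left(\frac{1}{17} \left(-7\right) + \sqrt{21}\right) = 713 \left(- \frac{7}{17} + \sqrt{21}\right) = - \frac{4991}{17} + 713 \sqrt{21}$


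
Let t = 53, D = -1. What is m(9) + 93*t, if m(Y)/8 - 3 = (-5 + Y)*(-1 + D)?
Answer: 4889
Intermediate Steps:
m(Y) = 104 - 16*Y (m(Y) = 24 + 8*((-5 + Y)*(-1 - 1)) = 24 + 8*((-5 + Y)*(-2)) = 24 + 8*(10 - 2*Y) = 24 + (80 - 16*Y) = 104 - 16*Y)
m(9) + 93*t = (104 - 16*9) + 93*53 = (104 - 144) + 4929 = -40 + 4929 = 4889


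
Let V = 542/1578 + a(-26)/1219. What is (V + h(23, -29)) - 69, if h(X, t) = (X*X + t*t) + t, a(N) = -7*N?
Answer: 1223872099/961791 ≈ 1272.5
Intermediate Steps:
h(X, t) = t + X**2 + t**2 (h(X, t) = (X**2 + t**2) + t = t + X**2 + t**2)
V = 473947/961791 (V = 542/1578 - 7*(-26)/1219 = 542*(1/1578) + 182*(1/1219) = 271/789 + 182/1219 = 473947/961791 ≈ 0.49278)
(V + h(23, -29)) - 69 = (473947/961791 + (-29 + 23**2 + (-29)**2)) - 69 = (473947/961791 + (-29 + 529 + 841)) - 69 = (473947/961791 + 1341) - 69 = 1290235678/961791 - 69 = 1223872099/961791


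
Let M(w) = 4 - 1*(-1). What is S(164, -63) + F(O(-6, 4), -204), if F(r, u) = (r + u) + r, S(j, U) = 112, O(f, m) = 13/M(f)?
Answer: -434/5 ≈ -86.800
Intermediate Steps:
M(w) = 5 (M(w) = 4 + 1 = 5)
O(f, m) = 13/5
F(r, u) = u + 2*r
S(164, -63) + F(O(-6, 4), -204) = 112 + (-204 + 2*(13/5)) = 112 + (-204 + 26/5) = 112 - 994/5 = -434/5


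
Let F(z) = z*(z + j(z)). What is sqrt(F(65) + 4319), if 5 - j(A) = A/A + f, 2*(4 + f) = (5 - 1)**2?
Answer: 4*sqrt(534) ≈ 92.434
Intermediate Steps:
f = 4 (f = -4 + (5 - 1)**2/2 = -4 + (1/2)*4**2 = -4 + (1/2)*16 = -4 + 8 = 4)
j(A) = 0 (j(A) = 5 - (A/A + 4) = 5 - (1 + 4) = 5 - 1*5 = 5 - 5 = 0)
F(z) = z**2 (F(z) = z*(z + 0) = z*z = z**2)
sqrt(F(65) + 4319) = sqrt(65**2 + 4319) = sqrt(4225 + 4319) = sqrt(8544) = 4*sqrt(534)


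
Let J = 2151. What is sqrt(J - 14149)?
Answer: I*sqrt(11998) ≈ 109.54*I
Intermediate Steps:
sqrt(J - 14149) = sqrt(2151 - 14149) = sqrt(-11998) = I*sqrt(11998)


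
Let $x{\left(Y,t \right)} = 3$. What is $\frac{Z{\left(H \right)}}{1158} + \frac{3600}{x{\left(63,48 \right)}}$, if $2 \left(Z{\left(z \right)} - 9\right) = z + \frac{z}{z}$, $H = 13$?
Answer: $\frac{694808}{579} \approx 1200.0$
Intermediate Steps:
$Z{\left(z \right)} = \frac{19}{2} + \frac{z}{2}$ ($Z{\left(z \right)} = 9 + \frac{z + \frac{z}{z}}{2} = 9 + \frac{z + 1}{2} = 9 + \frac{1 + z}{2} = 9 + \left(\frac{1}{2} + \frac{z}{2}\right) = \frac{19}{2} + \frac{z}{2}$)
$\frac{Z{\left(H \right)}}{1158} + \frac{3600}{x{\left(63,48 \right)}} = \frac{\frac{19}{2} + \frac{1}{2} \cdot 13}{1158} + \frac{3600}{3} = \left(\frac{19}{2} + \frac{13}{2}\right) \frac{1}{1158} + 3600 \cdot \frac{1}{3} = 16 \cdot \frac{1}{1158} + 1200 = \frac{8}{579} + 1200 = \frac{694808}{579}$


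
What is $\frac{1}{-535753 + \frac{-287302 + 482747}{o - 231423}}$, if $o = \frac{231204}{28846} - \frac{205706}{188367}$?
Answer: $- \frac{628715187659647}{336836578922564526436} \approx -1.8665 \cdot 10^{-6}$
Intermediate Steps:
$o = \frac{18808704296}{2716817241}$ ($o = 231204 \cdot \frac{1}{28846} - \frac{205706}{188367} = \frac{115602}{14423} - \frac{205706}{188367} = \frac{18808704296}{2716817241} \approx 6.9231$)
$\frac{1}{-535753 + \frac{-287302 + 482747}{o - 231423}} = \frac{1}{-535753 + \frac{-287302 + 482747}{\frac{18808704296}{2716817241} - 231423}} = \frac{1}{-535753 + \frac{195445}{- \frac{628715187659647}{2716817241}}} = \frac{1}{-535753 + 195445 \left(- \frac{2716817241}{628715187659647}\right)} = \frac{1}{-535753 - \frac{530988345667245}{628715187659647}} = \frac{1}{- \frac{336836578922564526436}{628715187659647}} = - \frac{628715187659647}{336836578922564526436}$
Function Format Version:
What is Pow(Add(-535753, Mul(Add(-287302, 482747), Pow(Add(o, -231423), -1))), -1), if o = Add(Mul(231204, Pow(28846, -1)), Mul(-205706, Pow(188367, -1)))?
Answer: Rational(-628715187659647, 336836578922564526436) ≈ -1.8665e-6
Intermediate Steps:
o = Rational(18808704296, 2716817241) (o = Add(Mul(231204, Rational(1, 28846)), Mul(-205706, Rational(1, 188367))) = Add(Rational(115602, 14423), Rational(-205706, 188367)) = Rational(18808704296, 2716817241) ≈ 6.9231)
Pow(Add(-535753, Mul(Add(-287302, 482747), Pow(Add(o, -231423), -1))), -1) = Pow(Add(-535753, Mul(Add(-287302, 482747), Pow(Add(Rational(18808704296, 2716817241), -231423), -1))), -1) = Pow(Add(-535753, Mul(195445, Pow(Rational(-628715187659647, 2716817241), -1))), -1) = Pow(Add(-535753, Mul(195445, Rational(-2716817241, 628715187659647))), -1) = Pow(Add(-535753, Rational(-530988345667245, 628715187659647)), -1) = Pow(Rational(-336836578922564526436, 628715187659647), -1) = Rational(-628715187659647, 336836578922564526436)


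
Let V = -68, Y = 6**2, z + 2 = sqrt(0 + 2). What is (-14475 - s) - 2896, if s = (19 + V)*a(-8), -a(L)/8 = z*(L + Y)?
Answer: 4581 - 10976*sqrt(2) ≈ -10941.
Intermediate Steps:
z = -2 + sqrt(2) (z = -2 + sqrt(0 + 2) = -2 + sqrt(2) ≈ -0.58579)
Y = 36
a(L) = -8*(-2 + sqrt(2))*(36 + L) (a(L) = -8*(-2 + sqrt(2))*(L + 36) = -8*(-2 + sqrt(2))*(36 + L))
s = -21952 + 10976*sqrt(2) (s = (19 - 68)*(8*(2 - sqrt(2))*(36 - 8)) = -392*(2 - sqrt(2))*28 = -49*(448 - 224*sqrt(2)) = -21952 + 10976*sqrt(2) ≈ -6429.6)
(-14475 - s) - 2896 = (-14475 - (-21952 + 10976*sqrt(2))) - 2896 = (-14475 + (21952 - 10976*sqrt(2))) - 2896 = (7477 - 10976*sqrt(2)) - 2896 = 4581 - 10976*sqrt(2)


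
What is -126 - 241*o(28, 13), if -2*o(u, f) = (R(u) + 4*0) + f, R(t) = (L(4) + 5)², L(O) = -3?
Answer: 3845/2 ≈ 1922.5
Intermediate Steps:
R(t) = 4 (R(t) = (-3 + 5)² = 2² = 4)
o(u, f) = -2 - f/2 (o(u, f) = -((4 + 4*0) + f)/2 = -((4 + 0) + f)/2 = -(4 + f)/2 = -2 - f/2)
-126 - 241*o(28, 13) = -126 - 241*(-2 - ½*13) = -126 - 241*(-2 - 13/2) = -126 - 241*(-17/2) = -126 + 4097/2 = 3845/2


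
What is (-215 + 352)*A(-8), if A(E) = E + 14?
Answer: 822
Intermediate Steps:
A(E) = 14 + E
(-215 + 352)*A(-8) = (-215 + 352)*(14 - 8) = 137*6 = 822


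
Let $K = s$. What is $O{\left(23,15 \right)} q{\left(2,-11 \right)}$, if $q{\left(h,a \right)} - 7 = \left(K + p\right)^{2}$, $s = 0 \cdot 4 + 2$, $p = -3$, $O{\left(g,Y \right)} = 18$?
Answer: $144$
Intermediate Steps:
$s = 2$ ($s = 0 + 2 = 2$)
$K = 2$
$q{\left(h,a \right)} = 8$ ($q{\left(h,a \right)} = 7 + \left(2 - 3\right)^{2} = 7 + \left(-1\right)^{2} = 7 + 1 = 8$)
$O{\left(23,15 \right)} q{\left(2,-11 \right)} = 18 \cdot 8 = 144$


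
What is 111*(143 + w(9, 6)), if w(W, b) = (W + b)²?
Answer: 40848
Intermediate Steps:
111*(143 + w(9, 6)) = 111*(143 + (9 + 6)²) = 111*(143 + 15²) = 111*(143 + 225) = 111*368 = 40848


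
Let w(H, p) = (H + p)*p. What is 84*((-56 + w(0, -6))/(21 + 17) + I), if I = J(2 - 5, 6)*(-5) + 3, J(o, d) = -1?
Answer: 11928/19 ≈ 627.79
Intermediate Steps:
w(H, p) = p*(H + p)
I = 8 (I = -1*(-5) + 3 = 5 + 3 = 8)
84*((-56 + w(0, -6))/(21 + 17) + I) = 84*((-56 - 6*(0 - 6))/(21 + 17) + 8) = 84*((-56 - 6*(-6))/38 + 8) = 84*((-56 + 36)*(1/38) + 8) = 84*(-20*1/38 + 8) = 84*(-10/19 + 8) = 84*(142/19) = 11928/19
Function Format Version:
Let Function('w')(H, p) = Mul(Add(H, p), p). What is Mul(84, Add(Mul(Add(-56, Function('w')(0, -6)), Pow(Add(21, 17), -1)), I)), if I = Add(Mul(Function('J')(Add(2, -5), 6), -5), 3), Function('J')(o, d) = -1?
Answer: Rational(11928, 19) ≈ 627.79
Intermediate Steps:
Function('w')(H, p) = Mul(p, Add(H, p))
I = 8 (I = Add(Mul(-1, -5), 3) = Add(5, 3) = 8)
Mul(84, Add(Mul(Add(-56, Function('w')(0, -6)), Pow(Add(21, 17), -1)), I)) = Mul(84, Add(Mul(Add(-56, Mul(-6, Add(0, -6))), Pow(Add(21, 17), -1)), 8)) = Mul(84, Add(Mul(Add(-56, Mul(-6, -6)), Pow(38, -1)), 8)) = Mul(84, Add(Mul(Add(-56, 36), Rational(1, 38)), 8)) = Mul(84, Add(Mul(-20, Rational(1, 38)), 8)) = Mul(84, Add(Rational(-10, 19), 8)) = Mul(84, Rational(142, 19)) = Rational(11928, 19)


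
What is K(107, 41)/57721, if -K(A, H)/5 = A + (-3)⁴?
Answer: -940/57721 ≈ -0.016285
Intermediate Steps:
K(A, H) = -405 - 5*A (K(A, H) = -5*(A + (-3)⁴) = -5*(A + 81) = -5*(81 + A) = -405 - 5*A)
K(107, 41)/57721 = (-405 - 5*107)/57721 = (-405 - 535)*(1/57721) = -940*1/57721 = -940/57721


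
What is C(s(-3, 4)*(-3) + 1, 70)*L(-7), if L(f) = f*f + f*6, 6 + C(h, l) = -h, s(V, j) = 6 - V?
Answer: 140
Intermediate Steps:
C(h, l) = -6 - h
L(f) = f**2 + 6*f
C(s(-3, 4)*(-3) + 1, 70)*L(-7) = (-6 - ((6 - 1*(-3))*(-3) + 1))*(-7*(6 - 7)) = (-6 - ((6 + 3)*(-3) + 1))*(-7*(-1)) = (-6 - (9*(-3) + 1))*7 = (-6 - (-27 + 1))*7 = (-6 - 1*(-26))*7 = (-6 + 26)*7 = 20*7 = 140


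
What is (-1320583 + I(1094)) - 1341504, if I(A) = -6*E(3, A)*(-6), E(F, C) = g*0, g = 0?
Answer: -2662087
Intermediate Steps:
E(F, C) = 0 (E(F, C) = 0*0 = 0)
I(A) = 0 (I(A) = -6*0*(-6) = 0*(-6) = 0)
(-1320583 + I(1094)) - 1341504 = (-1320583 + 0) - 1341504 = -1320583 - 1341504 = -2662087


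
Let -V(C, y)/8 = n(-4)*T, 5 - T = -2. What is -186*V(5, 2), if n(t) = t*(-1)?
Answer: 41664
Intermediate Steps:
n(t) = -t
T = 7 (T = 5 - 1*(-2) = 5 + 2 = 7)
V(C, y) = -224 (V(C, y) = -8*(-1*(-4))*7 = -32*7 = -8*28 = -224)
-186*V(5, 2) = -186*(-224) = 41664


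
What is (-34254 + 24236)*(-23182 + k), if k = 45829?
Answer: -226877646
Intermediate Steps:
(-34254 + 24236)*(-23182 + k) = (-34254 + 24236)*(-23182 + 45829) = -10018*22647 = -226877646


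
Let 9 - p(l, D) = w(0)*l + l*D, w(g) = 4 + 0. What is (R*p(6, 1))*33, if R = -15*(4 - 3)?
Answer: 10395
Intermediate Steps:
w(g) = 4
p(l, D) = 9 - 4*l - D*l (p(l, D) = 9 - (4*l + l*D) = 9 - (4*l + D*l) = 9 + (-4*l - D*l) = 9 - 4*l - D*l)
R = -15 ≈ -15.000
(R*p(6, 1))*33 = -15*(9 - 4*6 - 1*1*6)*33 = -15*(9 - 24 - 6)*33 = -15*(-21)*33 = 315*33 = 10395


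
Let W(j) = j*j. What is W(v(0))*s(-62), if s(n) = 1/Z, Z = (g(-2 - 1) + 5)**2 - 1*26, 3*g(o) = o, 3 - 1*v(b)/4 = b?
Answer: -72/5 ≈ -14.400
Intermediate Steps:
v(b) = 12 - 4*b
W(j) = j**2
g(o) = o/3
Z = -10 (Z = ((-2 - 1)/3 + 5)**2 - 1*26 = ((1/3)*(-3) + 5)**2 - 26 = (-1 + 5)**2 - 26 = 4**2 - 26 = 16 - 26 = -10)
s(n) = -1/10 (s(n) = 1/(-10) = -1/10)
W(v(0))*s(-62) = (12 - 4*0)**2*(-1/10) = (12 + 0)**2*(-1/10) = 12**2*(-1/10) = 144*(-1/10) = -72/5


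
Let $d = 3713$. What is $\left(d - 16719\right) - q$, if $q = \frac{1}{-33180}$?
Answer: $- \frac{431539079}{33180} \approx -13006.0$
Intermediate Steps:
$q = - \frac{1}{33180} \approx -3.0139 \cdot 10^{-5}$
$\left(d - 16719\right) - q = \left(3713 - 16719\right) - - \frac{1}{33180} = -13006 + \frac{1}{33180} = - \frac{431539079}{33180}$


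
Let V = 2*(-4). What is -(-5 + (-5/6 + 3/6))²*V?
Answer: 2048/9 ≈ 227.56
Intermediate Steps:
V = -8
-(-5 + (-5/6 + 3/6))²*V = -(-5 + (-5/6 + 3/6))²*(-8) = -(-5 + (-5*⅙ + 3*(⅙)))²*(-8) = -(-5 + (-⅚ + ½))²*(-8) = -(-5 - ⅓)²*(-8) = -(-16/3)²*(-8) = -256*(-8)/9 = -1*(-2048/9) = 2048/9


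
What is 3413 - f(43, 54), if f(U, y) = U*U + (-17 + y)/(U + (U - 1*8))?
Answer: 121955/78 ≈ 1563.5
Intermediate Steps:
f(U, y) = U² + (-17 + y)/(-8 + 2*U) (f(U, y) = U² + (-17 + y)/(U + (U - 8)) = U² + (-17 + y)/(U + (-8 + U)) = U² + (-17 + y)/(-8 + 2*U))
3413 - f(43, 54) = 3413 - (-17 + 54 - 8*43² + 2*43³)/(2*(-4 + 43)) = 3413 - (-17 + 54 - 8*1849 + 2*79507)/(2*39) = 3413 - (-17 + 54 - 14792 + 159014)/(2*39) = 3413 - 144259/(2*39) = 3413 - 1*144259/78 = 3413 - 144259/78 = 121955/78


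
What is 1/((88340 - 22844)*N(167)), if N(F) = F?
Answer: 1/10937832 ≈ 9.1426e-8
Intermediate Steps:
1/((88340 - 22844)*N(167)) = 1/((88340 - 22844)*167) = (1/167)/65496 = (1/65496)*(1/167) = 1/10937832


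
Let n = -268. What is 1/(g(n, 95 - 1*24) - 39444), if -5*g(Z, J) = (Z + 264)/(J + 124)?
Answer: -975/38457896 ≈ -2.5352e-5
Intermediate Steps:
g(Z, J) = -(264 + Z)/(5*(124 + J)) (g(Z, J) = -(Z + 264)/(5*(J + 124)) = -(264 + Z)/(5*(124 + J)))
1/(g(n, 95 - 1*24) - 39444) = 1/((-264 - 1*(-268))/(5*(124 + (95 - 1*24))) - 39444) = 1/((-264 + 268)/(5*(124 + (95 - 24))) - 39444) = 1/((⅕)*4/(124 + 71) - 39444) = 1/((⅕)*4/195 - 39444) = 1/((⅕)*(1/195)*4 - 39444) = 1/(4/975 - 39444) = 1/(-38457896/975) = -975/38457896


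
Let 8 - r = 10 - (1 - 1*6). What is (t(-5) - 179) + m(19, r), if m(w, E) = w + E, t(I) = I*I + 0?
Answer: -142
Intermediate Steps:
t(I) = I² (t(I) = I² + 0 = I²)
r = -7 (r = 8 - (10 - (1 - 1*6)) = 8 - (10 - (1 - 6)) = 8 - (10 - 1*(-5)) = 8 - (10 + 5) = 8 - 1*15 = 8 - 15 = -7)
m(w, E) = E + w
(t(-5) - 179) + m(19, r) = ((-5)² - 179) + (-7 + 19) = (25 - 179) + 12 = -154 + 12 = -142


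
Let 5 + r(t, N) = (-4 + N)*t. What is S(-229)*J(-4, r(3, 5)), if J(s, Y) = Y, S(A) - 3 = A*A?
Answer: -104888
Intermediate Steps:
r(t, N) = -5 + t*(-4 + N) (r(t, N) = -5 + (-4 + N)*t = -5 + t*(-4 + N))
S(A) = 3 + A**2 (S(A) = 3 + A*A = 3 + A**2)
S(-229)*J(-4, r(3, 5)) = (3 + (-229)**2)*(-5 - 4*3 + 5*3) = (3 + 52441)*(-5 - 12 + 15) = 52444*(-2) = -104888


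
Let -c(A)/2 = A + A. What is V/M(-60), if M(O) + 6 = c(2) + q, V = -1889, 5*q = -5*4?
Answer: 1889/18 ≈ 104.94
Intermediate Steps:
c(A) = -4*A (c(A) = -2*(A + A) = -4*A)
q = -4 (q = (-5*4)/5 = (⅕)*(-20) = -4)
M(O) = -18 (M(O) = -6 + (-4*2 - 4) = -6 + (-8 - 4) = -6 - 12 = -18)
V/M(-60) = -1889/(-18) = -1889*(-1/18) = 1889/18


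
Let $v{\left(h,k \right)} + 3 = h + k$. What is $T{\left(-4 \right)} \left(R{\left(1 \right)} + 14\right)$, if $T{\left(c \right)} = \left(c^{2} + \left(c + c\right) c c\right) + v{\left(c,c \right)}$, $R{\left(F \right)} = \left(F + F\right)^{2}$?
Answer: $-2214$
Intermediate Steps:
$R{\left(F \right)} = 4 F^{2}$ ($R{\left(F \right)} = \left(2 F\right)^{2} = 4 F^{2}$)
$v{\left(h,k \right)} = -3 + h + k$ ($v{\left(h,k \right)} = -3 + \left(h + k\right) = -3 + h + k$)
$T{\left(c \right)} = -3 + c^{2} + 2 c + 2 c^{3}$ ($T{\left(c \right)} = \left(c^{2} + \left(c + c\right) c c\right) + \left(-3 + c + c\right) = \left(c^{2} + 2 c c c\right) + \left(-3 + 2 c\right) = \left(c^{2} + 2 c^{2} c\right) + \left(-3 + 2 c\right) = \left(c^{2} + 2 c^{3}\right) + \left(-3 + 2 c\right) = -3 + c^{2} + 2 c + 2 c^{3}$)
$T{\left(-4 \right)} \left(R{\left(1 \right)} + 14\right) = \left(-3 + \left(-4\right)^{2} + 2 \left(-4\right) + 2 \left(-4\right)^{3}\right) \left(4 \cdot 1^{2} + 14\right) = \left(-3 + 16 - 8 + 2 \left(-64\right)\right) \left(4 \cdot 1 + 14\right) = \left(-3 + 16 - 8 - 128\right) \left(4 + 14\right) = \left(-123\right) 18 = -2214$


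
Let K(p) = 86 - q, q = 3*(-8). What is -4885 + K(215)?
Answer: -4775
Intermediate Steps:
q = -24
K(p) = 110 (K(p) = 86 - 1*(-24) = 86 + 24 = 110)
-4885 + K(215) = -4885 + 110 = -4775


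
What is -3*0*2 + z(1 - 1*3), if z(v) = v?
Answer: -2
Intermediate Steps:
-3*0*2 + z(1 - 1*3) = -3*0*2 + (1 - 1*3) = 0*2 + (1 - 3) = 0 - 2 = -2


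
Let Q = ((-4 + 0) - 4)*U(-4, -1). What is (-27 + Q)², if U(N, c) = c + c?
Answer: 121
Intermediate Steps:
U(N, c) = 2*c
Q = 16 (Q = ((-4 + 0) - 4)*(2*(-1)) = (-4 - 4)*(-2) = -8*(-2) = 16)
(-27 + Q)² = (-27 + 16)² = (-11)² = 121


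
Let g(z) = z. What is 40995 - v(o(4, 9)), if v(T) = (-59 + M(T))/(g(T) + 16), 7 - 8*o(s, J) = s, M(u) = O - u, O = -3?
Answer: 5370844/131 ≈ 40999.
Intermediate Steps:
M(u) = -3 - u
o(s, J) = 7/8 - s/8
v(T) = (-62 - T)/(16 + T) (v(T) = (-59 + (-3 - T))/(T + 16) = (-62 - T)/(16 + T))
40995 - v(o(4, 9)) = 40995 - (-62 - (7/8 - 1/8*4))/(16 + (7/8 - 1/8*4)) = 40995 - (-62 - (7/8 - 1/2))/(16 + (7/8 - 1/2)) = 40995 - (-62 - 1*3/8)/(16 + 3/8) = 40995 - (-62 - 3/8)/131/8 = 40995 - 8*(-499)/(131*8) = 40995 - 1*(-499/131) = 40995 + 499/131 = 5370844/131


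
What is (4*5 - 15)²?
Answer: 25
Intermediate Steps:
(4*5 - 15)² = (20 - 15)² = 5² = 25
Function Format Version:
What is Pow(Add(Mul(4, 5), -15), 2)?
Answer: 25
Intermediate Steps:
Pow(Add(Mul(4, 5), -15), 2) = Pow(Add(20, -15), 2) = Pow(5, 2) = 25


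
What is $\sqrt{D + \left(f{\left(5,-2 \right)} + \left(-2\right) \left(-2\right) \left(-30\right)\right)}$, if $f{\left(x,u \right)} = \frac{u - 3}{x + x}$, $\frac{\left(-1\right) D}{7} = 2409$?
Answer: $\frac{i \sqrt{67934}}{2} \approx 130.32 i$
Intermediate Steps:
$D = -16863$ ($D = \left(-7\right) 2409 = -16863$)
$f{\left(x,u \right)} = \frac{-3 + u}{2 x}$
$\sqrt{D + \left(f{\left(5,-2 \right)} + \left(-2\right) \left(-2\right) \left(-30\right)\right)} = \sqrt{-16863 + \left(\frac{-3 - 2}{2 \cdot 5} + \left(-2\right) \left(-2\right) \left(-30\right)\right)} = \sqrt{-16863 + \left(\frac{1}{2} \cdot \frac{1}{5} \left(-5\right) + 4 \left(-30\right)\right)} = \sqrt{-16863 - \frac{241}{2}} = \sqrt{- \frac{33967}{2}} = \frac{i \sqrt{67934}}{2}$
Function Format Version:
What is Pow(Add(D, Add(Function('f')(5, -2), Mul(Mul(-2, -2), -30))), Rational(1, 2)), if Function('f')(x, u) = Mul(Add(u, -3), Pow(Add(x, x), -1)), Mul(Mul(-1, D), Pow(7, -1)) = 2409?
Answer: Mul(Rational(1, 2), I, Pow(67934, Rational(1, 2))) ≈ Mul(130.32, I)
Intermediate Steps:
D = -16863 (D = Mul(-7, 2409) = -16863)
Function('f')(x, u) = Mul(Rational(1, 2), Pow(x, -1), Add(-3, u)) (Function('f')(x, u) = Mul(Add(-3, u), Pow(Mul(2, x), -1)) = Mul(Add(-3, u), Mul(Rational(1, 2), Pow(x, -1))) = Mul(Rational(1, 2), Pow(x, -1), Add(-3, u)))
Pow(Add(D, Add(Function('f')(5, -2), Mul(Mul(-2, -2), -30))), Rational(1, 2)) = Pow(Add(-16863, Add(Mul(Rational(1, 2), Pow(5, -1), Add(-3, -2)), Mul(Mul(-2, -2), -30))), Rational(1, 2)) = Pow(Add(-16863, Add(Mul(Rational(1, 2), Rational(1, 5), -5), Mul(4, -30))), Rational(1, 2)) = Pow(Add(-16863, Add(Rational(-1, 2), -120)), Rational(1, 2)) = Pow(Add(-16863, Rational(-241, 2)), Rational(1, 2)) = Pow(Rational(-33967, 2), Rational(1, 2)) = Mul(Rational(1, 2), I, Pow(67934, Rational(1, 2)))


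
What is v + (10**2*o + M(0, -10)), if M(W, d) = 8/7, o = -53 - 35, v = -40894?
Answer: -347850/7 ≈ -49693.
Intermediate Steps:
o = -88
M(W, d) = 8/7 (M(W, d) = 8*(1/7) = 8/7)
v + (10**2*o + M(0, -10)) = -40894 + (10**2*(-88) + 8/7) = -40894 + (100*(-88) + 8/7) = -40894 + (-8800 + 8/7) = -40894 - 61592/7 = -347850/7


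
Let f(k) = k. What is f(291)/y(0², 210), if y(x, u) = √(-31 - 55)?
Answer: -291*I*√86/86 ≈ -31.379*I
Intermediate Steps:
y(x, u) = I*√86 (y(x, u) = √(-86) = I*√86)
f(291)/y(0², 210) = 291/((I*√86)) = 291*(-I*√86/86) = -291*I*√86/86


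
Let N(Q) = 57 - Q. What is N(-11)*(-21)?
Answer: -1428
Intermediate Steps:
N(-11)*(-21) = (57 - 1*(-11))*(-21) = (57 + 11)*(-21) = 68*(-21) = -1428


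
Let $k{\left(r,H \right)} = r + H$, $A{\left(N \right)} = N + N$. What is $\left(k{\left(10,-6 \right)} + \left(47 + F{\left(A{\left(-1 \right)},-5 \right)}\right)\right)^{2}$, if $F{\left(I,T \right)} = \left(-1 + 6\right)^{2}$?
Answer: $5776$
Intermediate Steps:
$A{\left(N \right)} = 2 N$
$F{\left(I,T \right)} = 25$ ($F{\left(I,T \right)} = 5^{2} = 25$)
$k{\left(r,H \right)} = H + r$
$\left(k{\left(10,-6 \right)} + \left(47 + F{\left(A{\left(-1 \right)},-5 \right)}\right)\right)^{2} = \left(\left(-6 + 10\right) + \left(47 + 25\right)\right)^{2} = \left(4 + 72\right)^{2} = 76^{2} = 5776$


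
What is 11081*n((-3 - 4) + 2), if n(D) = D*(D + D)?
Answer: 554050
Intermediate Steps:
n(D) = 2*D**2 (n(D) = D*(2*D) = 2*D**2)
11081*n((-3 - 4) + 2) = 11081*(2*((-3 - 4) + 2)**2) = 11081*(2*(-7 + 2)**2) = 11081*(2*(-5)**2) = 11081*(2*25) = 11081*50 = 554050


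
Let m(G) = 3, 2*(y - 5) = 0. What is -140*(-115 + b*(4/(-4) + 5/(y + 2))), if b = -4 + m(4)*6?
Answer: 16660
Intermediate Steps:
y = 5 (y = 5 + (½)*0 = 5 + 0 = 5)
b = 14 (b = -4 + 3*6 = -4 + 18 = 14)
-140*(-115 + b*(4/(-4) + 5/(y + 2))) = -140*(-115 + 14*(4/(-4) + 5/(5 + 2))) = -140*(-115 + 14*(4*(-¼) + 5/7)) = -140*(-115 + 14*(-1 + 5*(⅐))) = -140*(-115 + 14*(-1 + 5/7)) = -140*(-115 + 14*(-2/7)) = -140*(-115 - 4) = -140*(-119) = 16660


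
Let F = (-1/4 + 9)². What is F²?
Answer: 1500625/256 ≈ 5861.8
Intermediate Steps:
F = 1225/16 (F = (-1*¼ + 9)² = (-¼ + 9)² = (35/4)² = 1225/16 ≈ 76.563)
F² = (1225/16)² = 1500625/256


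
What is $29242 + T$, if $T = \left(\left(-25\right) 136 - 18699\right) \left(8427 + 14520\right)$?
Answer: $-507076511$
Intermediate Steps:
$T = -507105753$ ($T = \left(-3400 - 18699\right) 22947 = \left(-22099\right) 22947 = -507105753$)
$29242 + T = 29242 - 507105753 = -507076511$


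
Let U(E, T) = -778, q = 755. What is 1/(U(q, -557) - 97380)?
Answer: -1/98158 ≈ -1.0188e-5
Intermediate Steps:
1/(U(q, -557) - 97380) = 1/(-778 - 97380) = 1/(-98158) = -1/98158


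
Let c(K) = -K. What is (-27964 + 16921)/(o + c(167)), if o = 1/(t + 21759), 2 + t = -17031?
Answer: 52189218/789241 ≈ 66.126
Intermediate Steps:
t = -17033 (t = -2 - 17031 = -17033)
o = 1/4726 (o = 1/(-17033 + 21759) = 1/4726 ≈ 0.00021160)
(-27964 + 16921)/(o + c(167)) = (-27964 + 16921)/(1/4726 - 1*167) = -11043/(1/4726 - 167) = -11043/(-789241/4726) = -11043*(-4726/789241) = 52189218/789241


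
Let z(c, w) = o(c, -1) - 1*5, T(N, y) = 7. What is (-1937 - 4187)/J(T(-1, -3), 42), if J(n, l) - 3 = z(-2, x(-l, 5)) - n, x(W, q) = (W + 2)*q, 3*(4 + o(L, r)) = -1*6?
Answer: 6124/15 ≈ 408.27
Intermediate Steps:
o(L, r) = -6 (o(L, r) = -4 + (-1*6)/3 = -4 + (1/3)*(-6) = -4 - 2 = -6)
x(W, q) = q*(2 + W) (x(W, q) = (2 + W)*q = q*(2 + W))
z(c, w) = -11 (z(c, w) = -6 - 1*5 = -6 - 5 = -11)
J(n, l) = -8 - n (J(n, l) = 3 + (-11 - n) = -8 - n)
(-1937 - 4187)/J(T(-1, -3), 42) = (-1937 - 4187)/(-8 - 1*7) = -6124/(-8 - 7) = -6124/(-15) = -6124*(-1/15) = 6124/15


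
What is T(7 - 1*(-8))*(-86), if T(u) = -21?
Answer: 1806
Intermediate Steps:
T(7 - 1*(-8))*(-86) = -21*(-86) = 1806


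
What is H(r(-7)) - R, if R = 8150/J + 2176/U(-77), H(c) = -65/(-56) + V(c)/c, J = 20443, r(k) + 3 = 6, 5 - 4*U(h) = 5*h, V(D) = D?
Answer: -4588849831/223237560 ≈ -20.556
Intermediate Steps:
U(h) = 5/4 - 5*h/4
r(k) = 3 (r(k) = -3 + 6 = 3)
H(c) = 121/56 (H(c) = -65/(-56) + c/c = -65*(-1/56) + 1 = 65/56 + 1 = 121/56)
R = 90557186/3986385 (R = 8150/20443 + 2176/(5/4 - 5/4*(-77)) = 8150*(1/20443) + 2176/(5/4 + 385/4) = 8150/20443 + 2176/(195/2) = 8150/20443 + 2176*(2/195) = 8150/20443 + 4352/195 = 90557186/3986385 ≈ 22.717)
H(r(-7)) - R = 121/56 - 1*90557186/3986385 = 121/56 - 90557186/3986385 = -4588849831/223237560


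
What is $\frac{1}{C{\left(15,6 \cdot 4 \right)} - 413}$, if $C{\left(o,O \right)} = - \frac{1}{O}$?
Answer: $- \frac{24}{9913} \approx -0.0024211$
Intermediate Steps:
$\frac{1}{C{\left(15,6 \cdot 4 \right)} - 413} = \frac{1}{- \frac{1}{6 \cdot 4} - 413} = \frac{1}{- \frac{1}{24} - 413} = \frac{1}{- \frac{9913}{24}} = - \frac{24}{9913}$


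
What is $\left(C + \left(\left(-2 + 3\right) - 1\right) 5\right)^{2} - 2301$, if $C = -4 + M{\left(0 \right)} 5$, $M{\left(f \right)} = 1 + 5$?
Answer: $-1625$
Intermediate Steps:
$M{\left(f \right)} = 6$
$C = 26$ ($C = -4 + 6 \cdot 5 = -4 + 30 = 26$)
$\left(C + \left(\left(-2 + 3\right) - 1\right) 5\right)^{2} - 2301 = \left(26 + \left(\left(-2 + 3\right) - 1\right) 5\right)^{2} - 2301 = \left(26 + \left(1 - 1\right) 5\right)^{2} - 2301 = \left(26 + 0 \cdot 5\right)^{2} - 2301 = \left(26 + 0\right)^{2} - 2301 = 26^{2} - 2301 = 676 - 2301 = -1625$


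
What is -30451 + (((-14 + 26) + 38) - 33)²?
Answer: -30162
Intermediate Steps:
-30451 + (((-14 + 26) + 38) - 33)² = -30451 + ((12 + 38) - 33)² = -30451 + (50 - 33)² = -30451 + 17² = -30451 + 289 = -30162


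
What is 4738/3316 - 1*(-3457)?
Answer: 5734075/1658 ≈ 3458.4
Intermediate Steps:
4738/3316 - 1*(-3457) = 4738*(1/3316) + 3457 = 2369/1658 + 3457 = 5734075/1658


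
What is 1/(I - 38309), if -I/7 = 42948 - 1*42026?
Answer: -1/44763 ≈ -2.2340e-5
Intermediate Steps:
I = -6454 (I = -7*(42948 - 1*42026) = -7*(42948 - 42026) = -7*922 = -6454)
1/(I - 38309) = 1/(-6454 - 38309) = 1/(-44763) = -1/44763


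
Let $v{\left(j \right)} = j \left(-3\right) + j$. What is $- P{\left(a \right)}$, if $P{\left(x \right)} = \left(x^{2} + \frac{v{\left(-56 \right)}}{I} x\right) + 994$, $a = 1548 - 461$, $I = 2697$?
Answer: $- \frac{3189494155}{2697} \approx -1.1826 \cdot 10^{6}$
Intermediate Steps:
$a = 1087$
$v{\left(j \right)} = - 2 j$ ($v{\left(j \right)} = - 3 j + j = - 2 j$)
$P{\left(x \right)} = 994 + x^{2} + \frac{112 x}{2697}$ ($P{\left(x \right)} = \left(x^{2} + \frac{\left(-2\right) \left(-56\right)}{2697} x\right) + 994 = \left(x^{2} + 112 \cdot \frac{1}{2697} x\right) + 994 = \left(x^{2} + \frac{112 x}{2697}\right) + 994 = 994 + x^{2} + \frac{112 x}{2697}$)
$- P{\left(a \right)} = - (994 + 1087^{2} + \frac{112}{2697} \cdot 1087) = - (994 + 1181569 + \frac{121744}{2697}) = \left(-1\right) \frac{3189494155}{2697} = - \frac{3189494155}{2697}$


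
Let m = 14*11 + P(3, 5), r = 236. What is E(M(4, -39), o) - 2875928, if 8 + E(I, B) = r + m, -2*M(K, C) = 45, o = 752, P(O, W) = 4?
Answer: -2875542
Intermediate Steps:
m = 158 (m = 14*11 + 4 = 154 + 4 = 158)
M(K, C) = -45/2 (M(K, C) = -1/2*45 = -45/2)
E(I, B) = 386 (E(I, B) = -8 + (236 + 158) = -8 + 394 = 386)
E(M(4, -39), o) - 2875928 = 386 - 2875928 = -2875542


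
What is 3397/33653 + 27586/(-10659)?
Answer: -892143035/358707327 ≈ -2.4871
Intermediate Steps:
3397/33653 + 27586/(-10659) = 3397*(1/33653) + 27586*(-1/10659) = 3397/33653 - 27586/10659 = -892143035/358707327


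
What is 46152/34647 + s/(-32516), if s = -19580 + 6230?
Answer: 327202647/187763642 ≈ 1.7426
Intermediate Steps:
s = -13350
46152/34647 + s/(-32516) = 46152/34647 - 13350/(-32516) = 46152*(1/34647) - 13350*(-1/32516) = 15384/11549 + 6675/16258 = 327202647/187763642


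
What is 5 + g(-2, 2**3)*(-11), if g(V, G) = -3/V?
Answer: -23/2 ≈ -11.500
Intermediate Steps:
5 + g(-2, 2**3)*(-11) = 5 - 3/(-2)*(-11) = 5 - 3*(-1/2)*(-11) = 5 + (3/2)*(-11) = 5 - 33/2 = -23/2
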